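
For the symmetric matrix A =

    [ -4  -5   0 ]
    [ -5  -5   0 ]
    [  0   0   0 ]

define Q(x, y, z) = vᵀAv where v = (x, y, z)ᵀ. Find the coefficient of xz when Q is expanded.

The coefficient of xz is A[1,3] + A[3,1] = 2·0 = 0.

0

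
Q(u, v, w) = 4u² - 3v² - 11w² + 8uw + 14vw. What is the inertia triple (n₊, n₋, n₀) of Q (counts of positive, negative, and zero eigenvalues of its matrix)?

Write A = [[4, 0, 4], [0, -3, 7], [4, 7, -11]].
Congruent diagonalization of A (simultaneous row and column reduction) yields pivots 4, -3, 4/3.
So there are 2 positive, 1 negative pivots.

(2, 1, 0)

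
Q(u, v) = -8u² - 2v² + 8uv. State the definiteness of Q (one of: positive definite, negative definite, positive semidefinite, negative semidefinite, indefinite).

The symmetric matrix is A = [[-8, 4], [4, -2]].
Applying the same elementary operations to the rows and columns of A produces a congruent diagonal matrix with entries -8, 0.
That gives 1 negative, 1 zero pivots.
Hence Q is negative semidefinite.

negative semidefinite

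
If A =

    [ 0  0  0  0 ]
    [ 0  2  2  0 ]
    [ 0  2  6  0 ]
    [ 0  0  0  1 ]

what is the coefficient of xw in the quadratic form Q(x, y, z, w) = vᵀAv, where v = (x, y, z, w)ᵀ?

The coefficient of xw is A[1,4] + A[4,1] = 2·0 = 0.

0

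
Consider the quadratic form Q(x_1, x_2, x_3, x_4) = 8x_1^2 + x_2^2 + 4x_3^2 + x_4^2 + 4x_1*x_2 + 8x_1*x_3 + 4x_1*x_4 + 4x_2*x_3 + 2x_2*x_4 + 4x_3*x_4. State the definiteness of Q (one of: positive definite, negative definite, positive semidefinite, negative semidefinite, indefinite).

positive semidefinite

The associated matrix is A = [[8, 2, 4, 2], [2, 1, 2, 1], [4, 2, 4, 2], [2, 1, 2, 1]].
Symmetric row and column elimination reduces A to a congruent diagonal form with pivots 8, 1/2, 0, 0.
That gives 2 positive, 2 zero pivots.
Hence Q is positive semidefinite.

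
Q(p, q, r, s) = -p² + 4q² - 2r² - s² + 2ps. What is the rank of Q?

3

The symmetric matrix is A = [[-1, 0, 0, 1], [0, 4, 0, 0], [0, 0, -2, 0], [1, 0, 0, -1]].
Applying the same elementary operations to the rows and columns of A produces a congruent diagonal matrix with entries -1, 4, -2, 0.
Counting signs: 1 positive, 2 negative, 1 zero.
The rank is the number of nonzero pivots: 3.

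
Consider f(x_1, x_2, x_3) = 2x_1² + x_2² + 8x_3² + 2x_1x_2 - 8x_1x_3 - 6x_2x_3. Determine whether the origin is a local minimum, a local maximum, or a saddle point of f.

saddle point

The Hessian at the origin is H = [[4, 2, -8], [2, 2, -6], [-8, -6, 16]].
Congruent diagonalization of H (simultaneous row and column reduction) yields pivots 4, 1, -4.
Counting signs: 2 positive, 1 negative.
H is indefinite, so the origin is a saddle point.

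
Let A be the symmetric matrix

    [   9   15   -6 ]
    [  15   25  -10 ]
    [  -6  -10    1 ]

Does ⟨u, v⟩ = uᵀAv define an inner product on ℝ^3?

Applying the same elementary operations to the rows and columns of A produces a congruent diagonal matrix with entries 9, 0, -3.
Counting signs: 1 positive, 1 negative, 1 zero.
Hence Q is indefinite.
⟨·,·⟩ is an inner product exactly when A is positive definite.

no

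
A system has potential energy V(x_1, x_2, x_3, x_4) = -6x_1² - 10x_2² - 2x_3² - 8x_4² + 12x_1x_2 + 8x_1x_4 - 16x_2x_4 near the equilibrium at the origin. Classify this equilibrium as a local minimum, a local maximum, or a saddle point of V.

local maximum

The Hessian at the origin is H = [[-12, 12, 0, 8], [12, -20, 0, -16], [0, 0, -4, 0], [8, -16, 0, -16]].
Symmetric row and column elimination reduces H to a congruent diagonal form with pivots -12, -8, -4, -8/3.
So there are 4 negative pivots.
H is negative definite, so the origin is a strict local maximum.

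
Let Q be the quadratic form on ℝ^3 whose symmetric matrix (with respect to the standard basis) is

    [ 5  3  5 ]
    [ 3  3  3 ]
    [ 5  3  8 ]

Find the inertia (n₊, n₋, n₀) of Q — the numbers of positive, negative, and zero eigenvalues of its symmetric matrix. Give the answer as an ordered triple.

(3, 0, 0)

Row-reducing A symmetrically gives the diagonal entries 5, 6/5, 3.
So there are 3 positive pivots.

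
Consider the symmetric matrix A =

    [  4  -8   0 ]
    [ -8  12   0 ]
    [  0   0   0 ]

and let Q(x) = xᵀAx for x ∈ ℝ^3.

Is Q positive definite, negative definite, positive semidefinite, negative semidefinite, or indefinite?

Congruent diagonalization of A (simultaneous row and column reduction) yields pivots 4, -4, 0.
Counting signs: 1 positive, 1 negative, 1 zero.
Hence Q is indefinite.

indefinite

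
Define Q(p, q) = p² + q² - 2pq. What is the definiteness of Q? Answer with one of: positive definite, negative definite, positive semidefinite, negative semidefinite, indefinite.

positive semidefinite

The symmetric matrix of Q is [[1, -1], [-1, 1]].
For the 2×2 matrix [[1, -1], [-1, 1]]: det = 1·1 − (-1)² = 0, trace = 2.
det = 0 so one eigenvalue is zero; the form is semidefinite with the sign of the trace.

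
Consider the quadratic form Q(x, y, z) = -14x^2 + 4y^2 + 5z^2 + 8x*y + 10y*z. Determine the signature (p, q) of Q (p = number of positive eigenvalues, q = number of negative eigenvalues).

(2, 1)

The associated matrix is A = [[-14, 4, 0], [4, 4, 5], [0, 5, 5]].
Symmetric row and column elimination reduces A to a congruent diagonal form with pivots -14, 36/7, 5/36.
Counting signs: 2 positive, 1 negative.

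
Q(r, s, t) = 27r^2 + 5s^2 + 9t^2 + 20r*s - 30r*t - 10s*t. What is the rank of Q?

3

The symmetric matrix is A = [[27, 10, -15], [10, 5, -5], [-15, -5, 9]].
An LDLᵀ factorisation of A has diagonal entries 27, 35/27, 3/7.
That gives 3 positive pivots.
The rank is the number of nonzero pivots: 3.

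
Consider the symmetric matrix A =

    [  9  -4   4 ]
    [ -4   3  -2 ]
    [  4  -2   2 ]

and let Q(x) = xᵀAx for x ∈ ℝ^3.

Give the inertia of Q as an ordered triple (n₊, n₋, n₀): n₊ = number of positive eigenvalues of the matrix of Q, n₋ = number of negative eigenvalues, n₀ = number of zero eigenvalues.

(3, 0, 0)

Congruent diagonalization of A (simultaneous row and column reduction) yields pivots 9, 11/9, 2/11.
That gives 3 positive pivots.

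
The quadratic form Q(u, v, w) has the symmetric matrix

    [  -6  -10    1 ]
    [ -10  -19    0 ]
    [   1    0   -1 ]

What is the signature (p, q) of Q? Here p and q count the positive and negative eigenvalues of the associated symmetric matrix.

Symmetric row and column elimination reduces A to a congruent diagonal form with pivots -6, -7/3, 5/14.
Counting signs: 1 positive, 2 negative.

(1, 2)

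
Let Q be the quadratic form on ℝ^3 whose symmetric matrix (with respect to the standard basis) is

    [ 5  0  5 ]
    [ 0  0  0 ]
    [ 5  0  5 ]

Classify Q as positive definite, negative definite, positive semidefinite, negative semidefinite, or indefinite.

positive semidefinite

Symmetric row and column elimination reduces A to a congruent diagonal form with pivots 5, 0, 0.
Counting signs: 1 positive, 2 zero.
Hence Q is positive semidefinite.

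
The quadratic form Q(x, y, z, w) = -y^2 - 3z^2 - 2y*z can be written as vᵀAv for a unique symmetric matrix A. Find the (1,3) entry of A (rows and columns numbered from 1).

0

The coefficient of x·z in Q is 0. For a symmetric A this equals A[1,3] + A[3,1] = 2·A[1,3].
So A[1,3] = 0/2 = 0.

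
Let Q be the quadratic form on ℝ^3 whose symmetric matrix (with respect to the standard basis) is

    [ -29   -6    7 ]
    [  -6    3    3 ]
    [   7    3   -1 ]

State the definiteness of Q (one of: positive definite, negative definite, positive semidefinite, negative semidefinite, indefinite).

indefinite

Row-reducing A symmetrically gives the diagonal entries -29, 123/29, 5/41.
So there are 2 positive, 1 negative pivots.
Hence Q is indefinite.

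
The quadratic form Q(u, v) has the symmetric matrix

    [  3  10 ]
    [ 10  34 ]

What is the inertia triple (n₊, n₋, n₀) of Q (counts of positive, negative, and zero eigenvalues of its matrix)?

Row-reducing A symmetrically gives the diagonal entries 3, 2/3.
So there are 2 positive pivots.

(2, 0, 0)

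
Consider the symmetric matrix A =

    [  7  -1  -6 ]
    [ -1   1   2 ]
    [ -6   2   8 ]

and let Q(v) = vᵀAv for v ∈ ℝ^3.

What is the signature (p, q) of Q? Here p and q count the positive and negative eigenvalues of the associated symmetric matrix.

(3, 0)

Congruent diagonalization of A (simultaneous row and column reduction) yields pivots 7, 6/7, 4/3.
So there are 3 positive pivots.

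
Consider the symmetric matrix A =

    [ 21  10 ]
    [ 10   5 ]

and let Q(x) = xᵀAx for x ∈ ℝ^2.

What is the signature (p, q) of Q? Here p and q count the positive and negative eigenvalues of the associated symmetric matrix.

Applying the same elementary operations to the rows and columns of A produces a congruent diagonal matrix with entries 21, 5/21.
Counting signs: 2 positive.

(2, 0)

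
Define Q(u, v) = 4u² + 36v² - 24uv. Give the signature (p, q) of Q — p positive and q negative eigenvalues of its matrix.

The symmetric matrix is A = [[4, -12], [-12, 36]].
Symmetric row and column elimination reduces A to a congruent diagonal form with pivots 4, 0.
That gives 1 positive, 1 zero pivots.

(1, 0)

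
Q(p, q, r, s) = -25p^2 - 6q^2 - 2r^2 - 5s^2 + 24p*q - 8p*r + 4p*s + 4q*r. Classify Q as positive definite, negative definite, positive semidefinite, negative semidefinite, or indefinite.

The symmetric matrix of Q is A = [[-25, 12, -4, 2], [12, -6, 2, 0], [-4, 2, -2, 0], [2, 0, 0, -5]].
Leading principal minors: Δ_1 = -25, Δ_2 = 6, Δ_3 = -8, Δ_4 = 8.
The signs alternate starting with Δ_1 < 0, so by Sylvester's criterion Q is negative definite.

negative definite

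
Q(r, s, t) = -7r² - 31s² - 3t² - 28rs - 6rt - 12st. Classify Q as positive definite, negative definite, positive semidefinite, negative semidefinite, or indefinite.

negative definite

The symmetric matrix of Q is A = [[-7, -14, -3], [-14, -31, -6], [-3, -6, -3]].
Leading principal minors: Δ_1 = -7, Δ_2 = 21, Δ_3 = -36.
The signs alternate starting with Δ_1 < 0, so by Sylvester's criterion Q is negative definite.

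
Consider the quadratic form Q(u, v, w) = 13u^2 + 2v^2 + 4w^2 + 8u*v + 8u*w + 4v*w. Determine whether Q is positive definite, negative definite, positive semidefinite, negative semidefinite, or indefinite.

positive definite

The symmetric matrix of Q is A = [[13, 4, 4], [4, 2, 2], [4, 2, 4]].
Leading principal minors: Δ_1 = 13, Δ_2 = 10, Δ_3 = 20.
All leading principal minors are positive, so by Sylvester's criterion Q is positive definite.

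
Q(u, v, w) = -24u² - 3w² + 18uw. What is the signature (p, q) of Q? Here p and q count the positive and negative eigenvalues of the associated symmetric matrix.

The associated matrix is A = [[-24, 0, 9], [0, 0, 0], [9, 0, -3]].
Symmetric row and column elimination reduces A to a congruent diagonal form with pivots -24, 0, 3/8.
So there are 1 positive, 1 negative, 1 zero pivots.

(1, 1)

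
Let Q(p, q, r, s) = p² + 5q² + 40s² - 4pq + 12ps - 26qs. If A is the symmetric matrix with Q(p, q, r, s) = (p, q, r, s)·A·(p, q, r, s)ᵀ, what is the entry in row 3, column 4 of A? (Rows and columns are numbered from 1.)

0

The coefficient of r·s in Q is 0. For a symmetric A this equals A[3,4] + A[4,3] = 2·A[3,4].
So A[3,4] = 0/2 = 0.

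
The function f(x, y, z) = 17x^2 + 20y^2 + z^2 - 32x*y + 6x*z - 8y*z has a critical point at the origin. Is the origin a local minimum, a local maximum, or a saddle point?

local minimum

The Hessian at the origin is H = [[34, -32, 6], [-32, 40, -8], [6, -8, 2]].
Congruent diagonalization of H (simultaneous row and column reduction) yields pivots 34, 168/17, 8/21.
That gives 3 positive pivots.
H is positive definite, so the origin is a strict local minimum.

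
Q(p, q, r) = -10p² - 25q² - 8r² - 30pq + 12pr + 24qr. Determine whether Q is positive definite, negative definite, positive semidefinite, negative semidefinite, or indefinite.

Write A = [[-10, -15, 6], [-15, -25, 12], [6, 12, -8]].
Congruent diagonalization of A (simultaneous row and column reduction) yields pivots -10, -5/2, -4/5.
So there are 3 negative pivots.
Hence Q is negative definite.

negative definite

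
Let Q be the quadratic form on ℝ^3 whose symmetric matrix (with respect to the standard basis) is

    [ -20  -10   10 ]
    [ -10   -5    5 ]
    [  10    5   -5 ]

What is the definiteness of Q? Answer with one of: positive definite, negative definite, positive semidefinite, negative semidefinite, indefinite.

negative semidefinite

Row-reducing A symmetrically gives the diagonal entries -20, 0, 0.
That gives 1 negative, 2 zero pivots.
Hence Q is negative semidefinite.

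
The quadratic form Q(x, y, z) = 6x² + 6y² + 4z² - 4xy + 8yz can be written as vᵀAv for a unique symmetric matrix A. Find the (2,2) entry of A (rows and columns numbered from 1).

The coefficient of y² in Q is 6, and that is exactly A[2,2].

6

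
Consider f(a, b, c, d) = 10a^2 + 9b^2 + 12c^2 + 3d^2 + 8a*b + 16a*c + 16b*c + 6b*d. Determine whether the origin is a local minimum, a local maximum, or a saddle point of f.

local minimum

The Hessian at the origin is H = [[20, 8, 16, 0], [8, 18, 16, 6], [16, 16, 24, 0], [0, 6, 0, 6]].
Congruent diagonalization of H (simultaneous row and column reduction) yields pivots 20, 74/5, 184/37, 12/23.
Counting signs: 4 positive.
H is positive definite, so the origin is a strict local minimum.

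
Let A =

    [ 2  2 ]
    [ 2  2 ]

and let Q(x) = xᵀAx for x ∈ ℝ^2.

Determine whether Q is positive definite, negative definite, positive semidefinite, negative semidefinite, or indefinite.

positive semidefinite

Applying the same elementary operations to the rows and columns of A produces a congruent diagonal matrix with entries 2, 0.
So there are 1 positive, 1 zero pivots.
Hence Q is positive semidefinite.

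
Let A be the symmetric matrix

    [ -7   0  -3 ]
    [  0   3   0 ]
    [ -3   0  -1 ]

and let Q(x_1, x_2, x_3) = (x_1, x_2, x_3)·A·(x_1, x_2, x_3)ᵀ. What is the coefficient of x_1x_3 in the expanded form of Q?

-6

The coefficient of x_1x_3 is A[1,3] + A[3,1] = 2·(-3) = -6.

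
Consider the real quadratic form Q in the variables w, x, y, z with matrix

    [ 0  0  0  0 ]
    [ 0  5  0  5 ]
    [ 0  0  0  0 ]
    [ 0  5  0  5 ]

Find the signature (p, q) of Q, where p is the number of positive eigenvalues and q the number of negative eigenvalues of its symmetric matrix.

Congruent diagonalization of A (simultaneous row and column reduction) yields pivots 0, 5, 0, 0.
Counting signs: 1 positive, 3 zero.

(1, 0)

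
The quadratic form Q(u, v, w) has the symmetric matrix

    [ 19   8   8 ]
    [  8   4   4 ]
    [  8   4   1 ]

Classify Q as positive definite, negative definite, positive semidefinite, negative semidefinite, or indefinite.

Congruent diagonalization of A (simultaneous row and column reduction) yields pivots 19, 12/19, -3.
So there are 2 positive, 1 negative pivots.
Hence Q is indefinite.

indefinite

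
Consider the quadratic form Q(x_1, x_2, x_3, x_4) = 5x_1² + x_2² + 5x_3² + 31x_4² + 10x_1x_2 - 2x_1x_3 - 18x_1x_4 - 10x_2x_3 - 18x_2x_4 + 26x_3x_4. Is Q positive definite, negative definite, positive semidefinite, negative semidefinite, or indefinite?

indefinite

The associated matrix is A = [[5, 5, -1, -9], [5, 1, -5, -9], [-1, -5, 5, 13], [-9, -9, 13, 31]].
An LDLᵀ factorisation of A has diagonal entries 5, -4, 44/5, 6/11.
So there are 3 positive, 1 negative pivots.
Hence Q is indefinite.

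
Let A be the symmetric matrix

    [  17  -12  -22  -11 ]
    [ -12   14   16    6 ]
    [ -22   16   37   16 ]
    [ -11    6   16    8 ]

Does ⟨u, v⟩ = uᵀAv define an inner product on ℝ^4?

Congruent diagonalization of A (simultaneous row and column reduction) yields pivots 17, 94/17, 399/47, -15/133.
Counting signs: 3 positive, 1 negative.
Hence Q is indefinite.
⟨·,·⟩ is an inner product exactly when A is positive definite.

no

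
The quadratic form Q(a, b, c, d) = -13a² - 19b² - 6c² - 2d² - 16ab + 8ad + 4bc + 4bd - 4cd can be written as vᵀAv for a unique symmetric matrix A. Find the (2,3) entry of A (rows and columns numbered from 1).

2

The coefficient of b·c in Q is 4. For a symmetric A this equals A[2,3] + A[3,2] = 2·A[2,3].
So A[2,3] = 4/2 = 2.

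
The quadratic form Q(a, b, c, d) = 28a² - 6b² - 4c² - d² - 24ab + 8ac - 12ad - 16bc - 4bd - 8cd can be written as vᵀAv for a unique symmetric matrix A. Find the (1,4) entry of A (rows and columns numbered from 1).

-6

The coefficient of a·d in Q is -12. For a symmetric A this equals A[1,4] + A[4,1] = 2·A[1,4].
So A[1,4] = -12/2 = -6.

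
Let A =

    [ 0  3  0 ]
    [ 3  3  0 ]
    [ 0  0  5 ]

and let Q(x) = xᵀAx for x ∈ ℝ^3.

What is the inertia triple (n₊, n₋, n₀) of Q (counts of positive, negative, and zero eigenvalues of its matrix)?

By Sylvester's law of inertia any congruent diagonalization of A has 2 positive, 1 negative and 0 zero entries.

(2, 1, 0)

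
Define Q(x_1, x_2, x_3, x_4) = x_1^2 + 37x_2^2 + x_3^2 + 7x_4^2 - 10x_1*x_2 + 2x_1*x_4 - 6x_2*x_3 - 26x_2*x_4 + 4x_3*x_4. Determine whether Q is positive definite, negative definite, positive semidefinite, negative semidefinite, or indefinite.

positive definite

The symmetric matrix of Q is A = [[1, -5, 0, 1], [-5, 37, -3, -13], [0, -3, 1, 2], [1, -13, 2, 7]].
Leading principal minors: Δ_1 = 1, Δ_2 = 12, Δ_3 = 3, Δ_4 = 2.
All leading principal minors are positive, so by Sylvester's criterion Q is positive definite.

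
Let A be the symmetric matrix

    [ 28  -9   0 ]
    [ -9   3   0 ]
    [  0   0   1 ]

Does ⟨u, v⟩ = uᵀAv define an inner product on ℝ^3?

yes

Row-reducing A symmetrically gives the diagonal entries 28, 3/28, 1.
Counting signs: 3 positive.
Hence Q is positive definite.
⟨·,·⟩ is an inner product exactly when A is positive definite.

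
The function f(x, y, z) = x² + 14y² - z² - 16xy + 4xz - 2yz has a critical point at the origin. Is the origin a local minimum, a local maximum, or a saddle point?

The Hessian at the origin is H = [[2, -16, 4], [-16, 28, -2], [4, -2, -2]].
Row-reducing H symmetrically gives the diagonal entries 2, -100, -1.
So there are 1 positive, 2 negative pivots.
H is indefinite, so the origin is a saddle point.

saddle point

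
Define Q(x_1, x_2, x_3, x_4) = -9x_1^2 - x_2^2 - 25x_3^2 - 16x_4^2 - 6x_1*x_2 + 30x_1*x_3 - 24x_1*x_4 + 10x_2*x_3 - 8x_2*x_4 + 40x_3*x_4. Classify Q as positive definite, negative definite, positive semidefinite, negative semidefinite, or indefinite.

Write A = [[-9, -3, 15, -12], [-3, -1, 5, -4], [15, 5, -25, 20], [-12, -4, 20, -16]].
Congruent diagonalization of A (simultaneous row and column reduction) yields pivots -9, 0, 0, 0.
So there are 1 negative, 3 zero pivots.
Hence Q is negative semidefinite.

negative semidefinite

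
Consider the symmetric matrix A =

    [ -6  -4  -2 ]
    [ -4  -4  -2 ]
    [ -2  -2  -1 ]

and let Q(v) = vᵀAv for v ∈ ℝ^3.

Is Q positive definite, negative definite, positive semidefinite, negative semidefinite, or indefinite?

Applying the same elementary operations to the rows and columns of A produces a congruent diagonal matrix with entries -6, -4/3, 0.
Counting signs: 2 negative, 1 zero.
Hence Q is negative semidefinite.

negative semidefinite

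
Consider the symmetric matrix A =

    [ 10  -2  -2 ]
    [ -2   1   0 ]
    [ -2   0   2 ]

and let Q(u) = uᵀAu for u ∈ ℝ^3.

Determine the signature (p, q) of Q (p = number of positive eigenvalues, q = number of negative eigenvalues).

(3, 0)

Congruent diagonalization of A (simultaneous row and column reduction) yields pivots 10, 3/5, 4/3.
So there are 3 positive pivots.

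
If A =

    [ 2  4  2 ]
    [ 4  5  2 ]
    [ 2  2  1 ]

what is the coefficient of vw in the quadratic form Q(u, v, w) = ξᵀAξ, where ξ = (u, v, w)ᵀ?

The coefficient of vw is A[2,3] + A[3,2] = 2·2 = 4.

4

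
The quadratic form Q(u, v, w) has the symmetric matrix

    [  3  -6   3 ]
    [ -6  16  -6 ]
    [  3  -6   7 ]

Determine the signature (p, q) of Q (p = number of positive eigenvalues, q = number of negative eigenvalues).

(3, 0)

Row-reducing A symmetrically gives the diagonal entries 3, 4, 4.
Counting signs: 3 positive.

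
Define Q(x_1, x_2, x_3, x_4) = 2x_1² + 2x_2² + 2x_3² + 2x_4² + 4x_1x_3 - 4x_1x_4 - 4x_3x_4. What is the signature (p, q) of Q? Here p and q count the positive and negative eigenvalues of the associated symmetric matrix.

Write A = [[2, 0, 2, -2], [0, 2, 0, 0], [2, 0, 2, -2], [-2, 0, -2, 2]].
Applying the same elementary operations to the rows and columns of A produces a congruent diagonal matrix with entries 2, 2, 0, 0.
So there are 2 positive, 2 zero pivots.

(2, 0)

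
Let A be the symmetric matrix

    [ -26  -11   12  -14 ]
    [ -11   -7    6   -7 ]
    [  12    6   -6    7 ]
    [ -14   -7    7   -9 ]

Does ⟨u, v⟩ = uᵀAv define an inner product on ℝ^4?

no

Applying the same elementary operations to the rows and columns of A produces a congruent diagonal matrix with entries -26, -61/26, -6/61, -5/6.
Counting signs: 4 negative.
Hence Q is negative definite.
⟨·,·⟩ is an inner product exactly when A is positive definite.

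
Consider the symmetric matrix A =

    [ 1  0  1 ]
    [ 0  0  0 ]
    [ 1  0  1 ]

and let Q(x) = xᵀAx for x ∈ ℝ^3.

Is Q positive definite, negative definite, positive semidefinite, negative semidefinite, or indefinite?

Applying the same elementary operations to the rows and columns of A produces a congruent diagonal matrix with entries 1, 0, 0.
Counting signs: 1 positive, 2 zero.
Hence Q is positive semidefinite.

positive semidefinite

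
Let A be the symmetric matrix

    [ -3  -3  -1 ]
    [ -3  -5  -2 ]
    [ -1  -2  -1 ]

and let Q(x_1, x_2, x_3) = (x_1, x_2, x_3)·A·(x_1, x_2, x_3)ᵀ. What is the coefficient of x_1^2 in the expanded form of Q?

The coefficient of x_1^2 is the diagonal entry A[1,1] = -3.

-3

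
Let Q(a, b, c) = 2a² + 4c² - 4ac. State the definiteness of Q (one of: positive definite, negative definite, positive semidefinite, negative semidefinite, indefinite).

positive semidefinite

The associated matrix is A = [[2, 0, -2], [0, 0, 0], [-2, 0, 4]].
Row-reducing A symmetrically gives the diagonal entries 2, 0, 2.
That gives 2 positive, 1 zero pivots.
Hence Q is positive semidefinite.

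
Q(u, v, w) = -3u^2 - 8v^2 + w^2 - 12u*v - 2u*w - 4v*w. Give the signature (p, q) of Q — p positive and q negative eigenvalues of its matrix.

Write A = [[-3, -6, -1], [-6, -8, -2], [-1, -2, 1]].
Symmetric row and column elimination reduces A to a congruent diagonal form with pivots -3, 4, 4/3.
That gives 2 positive, 1 negative pivots.

(2, 1)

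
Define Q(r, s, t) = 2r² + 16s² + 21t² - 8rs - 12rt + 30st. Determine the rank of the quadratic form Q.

The associated matrix is A = [[2, -4, -6], [-4, 16, 15], [-6, 15, 21]].
Symmetric row and column elimination reduces A to a congruent diagonal form with pivots 2, 8, 15/8.
That gives 3 positive pivots.
The rank is the number of nonzero pivots: 3.

3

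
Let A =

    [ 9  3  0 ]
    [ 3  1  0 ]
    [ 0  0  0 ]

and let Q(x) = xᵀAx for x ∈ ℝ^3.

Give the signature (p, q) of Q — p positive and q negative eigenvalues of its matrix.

Applying the same elementary operations to the rows and columns of A produces a congruent diagonal matrix with entries 9, 0, 0.
Counting signs: 1 positive, 2 zero.

(1, 0)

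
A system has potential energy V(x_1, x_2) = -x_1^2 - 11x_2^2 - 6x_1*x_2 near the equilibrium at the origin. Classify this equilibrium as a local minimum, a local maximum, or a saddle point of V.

The Hessian at the origin is H = [[-2, -6], [-6, -22]].
det H = -2·-22 − (-6)² = 8 > 0 and H[1,1] = -2 < 0, so H is negative definite.
Therefore the origin is a local maximum.

local maximum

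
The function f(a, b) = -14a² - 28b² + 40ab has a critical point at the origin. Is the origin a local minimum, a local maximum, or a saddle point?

saddle point

The Hessian at the origin is H = [[-28, 40], [40, -56]].
det H = -28·-56 − (40)² = -32 < 0, so H is indefinite.
Therefore the origin is a saddle point.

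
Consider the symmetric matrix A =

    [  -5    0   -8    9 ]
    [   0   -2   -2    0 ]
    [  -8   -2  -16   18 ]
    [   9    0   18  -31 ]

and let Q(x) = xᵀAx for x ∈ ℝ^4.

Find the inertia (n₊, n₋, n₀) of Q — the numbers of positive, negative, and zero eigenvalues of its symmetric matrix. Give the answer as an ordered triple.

Congruent diagonalization of A (simultaneous row and column reduction) yields pivots -5, -2, -6/5, -4.
That gives 4 negative pivots.

(0, 4, 0)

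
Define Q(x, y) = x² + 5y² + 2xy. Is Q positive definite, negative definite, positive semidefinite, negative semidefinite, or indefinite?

positive definite

The symmetric matrix is A = [[1, 1], [1, 5]].
Symmetric row and column elimination reduces A to a congruent diagonal form with pivots 1, 4.
That gives 2 positive pivots.
Hence Q is positive definite.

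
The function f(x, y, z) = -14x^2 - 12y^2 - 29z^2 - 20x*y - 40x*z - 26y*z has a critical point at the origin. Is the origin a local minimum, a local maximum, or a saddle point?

local maximum

The Hessian at the origin is H = [[-28, -20, -40], [-20, -24, -26], [-40, -26, -58]].
Symmetric row and column elimination reduces H to a congruent diagonal form with pivots -28, -68/7, -3/17.
That gives 3 negative pivots.
H is negative definite, so the origin is a strict local maximum.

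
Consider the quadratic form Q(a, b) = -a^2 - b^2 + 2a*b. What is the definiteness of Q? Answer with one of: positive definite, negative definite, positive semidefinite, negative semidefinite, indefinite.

The symmetric matrix of Q is [[-1, 1], [1, -1]].
For the 2×2 matrix [[-1, 1], [1, -1]]: det = -1·-1 − (1)² = 0, trace = -2.
det = 0 so one eigenvalue is zero; the form is semidefinite with the sign of the trace.

negative semidefinite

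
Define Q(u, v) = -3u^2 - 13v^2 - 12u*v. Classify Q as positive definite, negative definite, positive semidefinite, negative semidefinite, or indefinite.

Write A = [[-3, -6], [-6, -13]].
Applying the same elementary operations to the rows and columns of A produces a congruent diagonal matrix with entries -3, -1.
So there are 2 negative pivots.
Hence Q is negative definite.

negative definite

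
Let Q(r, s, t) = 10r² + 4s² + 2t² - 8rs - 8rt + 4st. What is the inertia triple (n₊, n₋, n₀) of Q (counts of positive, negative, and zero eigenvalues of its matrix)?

The symmetric matrix is A = [[10, -4, -4], [-4, 4, 2], [-4, 2, 2]].
Applying the same elementary operations to the rows and columns of A produces a congruent diagonal matrix with entries 10, 12/5, 1/3.
Counting signs: 3 positive.

(3, 0, 0)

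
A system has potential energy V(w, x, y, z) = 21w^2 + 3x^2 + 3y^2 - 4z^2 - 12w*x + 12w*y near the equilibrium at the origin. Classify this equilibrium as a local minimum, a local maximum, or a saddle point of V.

saddle point

The Hessian at the origin is H = [[42, -12, 12, 0], [-12, 6, 0, 0], [12, 0, 6, 0], [0, 0, 0, -8]].
Applying the same elementary operations to the rows and columns of H produces a congruent diagonal matrix with entries 42, 18/7, -2, -8.
Counting signs: 2 positive, 2 negative.
H is indefinite, so the origin is a saddle point.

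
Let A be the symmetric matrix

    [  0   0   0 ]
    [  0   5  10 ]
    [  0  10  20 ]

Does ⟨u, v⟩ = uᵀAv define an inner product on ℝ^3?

no

Applying the same elementary operations to the rows and columns of A produces a congruent diagonal matrix with entries 0, 5, 0.
That gives 1 positive, 2 zero pivots.
Hence Q is positive semidefinite.
⟨·,·⟩ is an inner product exactly when A is positive definite.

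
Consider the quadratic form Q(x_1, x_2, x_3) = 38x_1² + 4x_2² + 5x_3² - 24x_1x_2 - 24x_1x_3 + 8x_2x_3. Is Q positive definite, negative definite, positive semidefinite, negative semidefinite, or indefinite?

positive definite

The symmetric matrix of Q is A = [[38, -12, -12], [-12, 4, 4], [-12, 4, 5]].
Leading principal minors: Δ_1 = 38, Δ_2 = 8, Δ_3 = 8.
All leading principal minors are positive, so by Sylvester's criterion Q is positive definite.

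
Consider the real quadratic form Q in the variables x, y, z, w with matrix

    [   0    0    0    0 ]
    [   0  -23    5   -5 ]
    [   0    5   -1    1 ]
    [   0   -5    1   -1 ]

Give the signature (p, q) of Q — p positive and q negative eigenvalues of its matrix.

Applying the same elementary operations to the rows and columns of A produces a congruent diagonal matrix with entries 0, -23, 2/23, 0.
Counting signs: 1 positive, 1 negative, 2 zero.

(1, 1)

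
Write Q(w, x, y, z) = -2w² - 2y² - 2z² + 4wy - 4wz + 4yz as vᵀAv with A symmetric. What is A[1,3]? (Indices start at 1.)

2

The coefficient of w·y in Q is 4. For a symmetric A this equals A[1,3] + A[3,1] = 2·A[1,3].
So A[1,3] = 4/2 = 2.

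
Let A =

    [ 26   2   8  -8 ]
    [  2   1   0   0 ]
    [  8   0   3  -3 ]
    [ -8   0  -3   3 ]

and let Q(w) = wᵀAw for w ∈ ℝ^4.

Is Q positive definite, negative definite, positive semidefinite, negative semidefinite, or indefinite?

Symmetric row and column elimination reduces A to a congruent diagonal form with pivots 26, 11/13, 1/11, 0.
That gives 3 positive, 1 zero pivots.
Hence Q is positive semidefinite.

positive semidefinite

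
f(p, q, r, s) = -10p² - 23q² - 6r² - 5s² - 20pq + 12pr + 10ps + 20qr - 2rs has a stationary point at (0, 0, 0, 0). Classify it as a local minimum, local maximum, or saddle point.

The Hessian at the origin is H = [[-20, -20, 12, 10], [-20, -46, 20, 0], [12, 20, -12, -2], [10, 0, -2, -10]].
Row-reducing H symmetrically gives the diagonal entries -20, -26, -152/65, -15/19.
That gives 4 negative pivots.
H is negative definite, so the origin is a strict local maximum.

local maximum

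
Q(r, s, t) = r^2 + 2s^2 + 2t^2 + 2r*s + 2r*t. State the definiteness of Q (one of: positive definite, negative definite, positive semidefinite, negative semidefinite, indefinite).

positive semidefinite

The symmetric matrix is A = [[1, 1, 1], [1, 2, 0], [1, 0, 2]].
Row-reducing A symmetrically gives the diagonal entries 1, 1, 0.
Counting signs: 2 positive, 1 zero.
Hence Q is positive semidefinite.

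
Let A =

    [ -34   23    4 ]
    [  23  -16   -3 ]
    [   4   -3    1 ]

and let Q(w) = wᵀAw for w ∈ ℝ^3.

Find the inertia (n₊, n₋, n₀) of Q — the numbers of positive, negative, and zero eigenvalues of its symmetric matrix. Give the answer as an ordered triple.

(1, 2, 0)

Applying the same elementary operations to the rows and columns of A produces a congruent diagonal matrix with entries -34, -15/34, 5/3.
That gives 1 positive, 2 negative pivots.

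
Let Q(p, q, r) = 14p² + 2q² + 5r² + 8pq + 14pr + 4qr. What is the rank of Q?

3

The associated matrix is A = [[14, 4, 7], [4, 2, 2], [7, 2, 5]].
An LDLᵀ factorisation of A has diagonal entries 14, 6/7, 3/2.
So there are 3 positive pivots.
The rank is the number of nonzero pivots: 3.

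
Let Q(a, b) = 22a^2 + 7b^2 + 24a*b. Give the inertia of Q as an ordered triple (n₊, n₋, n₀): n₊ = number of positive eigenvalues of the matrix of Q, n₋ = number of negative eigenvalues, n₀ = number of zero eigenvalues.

(2, 0, 0)

The associated matrix is A = [[22, 12], [12, 7]].
Applying the same elementary operations to the rows and columns of A produces a congruent diagonal matrix with entries 22, 5/11.
That gives 2 positive pivots.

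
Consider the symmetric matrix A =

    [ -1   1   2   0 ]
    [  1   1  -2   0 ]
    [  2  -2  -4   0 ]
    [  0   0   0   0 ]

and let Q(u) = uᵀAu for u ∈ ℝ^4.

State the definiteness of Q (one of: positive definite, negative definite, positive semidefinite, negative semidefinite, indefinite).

Congruent diagonalization of A (simultaneous row and column reduction) yields pivots -1, 2, 0, 0.
That gives 1 positive, 1 negative, 2 zero pivots.
Hence Q is indefinite.

indefinite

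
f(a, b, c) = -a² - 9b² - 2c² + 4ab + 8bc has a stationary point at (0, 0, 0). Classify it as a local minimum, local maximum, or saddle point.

saddle point

The Hessian at the origin is H = [[-2, 4, 0], [4, -18, 8], [0, 8, -4]].
Symmetric row and column elimination reduces H to a congruent diagonal form with pivots -2, -10, 12/5.
That gives 1 positive, 2 negative pivots.
H is indefinite, so the origin is a saddle point.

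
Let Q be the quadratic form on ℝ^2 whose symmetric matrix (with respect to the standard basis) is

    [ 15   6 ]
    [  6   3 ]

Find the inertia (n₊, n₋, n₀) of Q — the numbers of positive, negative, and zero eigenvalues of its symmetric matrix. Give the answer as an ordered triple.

(2, 0, 0)

Row-reducing A symmetrically gives the diagonal entries 15, 3/5.
Counting signs: 2 positive.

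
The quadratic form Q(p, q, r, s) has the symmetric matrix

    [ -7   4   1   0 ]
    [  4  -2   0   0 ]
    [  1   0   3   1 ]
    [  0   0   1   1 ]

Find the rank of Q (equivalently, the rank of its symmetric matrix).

4

Applying the same elementary operations to the rows and columns of A produces a congruent diagonal matrix with entries -7, 2/7, 2, 1/2.
So there are 3 positive, 1 negative pivots.
The rank is the number of nonzero pivots: 4.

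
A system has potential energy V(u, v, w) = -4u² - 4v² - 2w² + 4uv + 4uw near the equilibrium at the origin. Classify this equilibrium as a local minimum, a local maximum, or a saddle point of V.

The Hessian at the origin is H = [[-8, 4, 4], [4, -8, 0], [4, 0, -4]].
Applying the same elementary operations to the rows and columns of H produces a congruent diagonal matrix with entries -8, -6, -4/3.
That gives 3 negative pivots.
H is negative definite, so the origin is a strict local maximum.

local maximum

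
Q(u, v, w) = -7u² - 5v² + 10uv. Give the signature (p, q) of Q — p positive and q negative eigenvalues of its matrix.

The symmetric matrix is A = [[-7, 5, 0], [5, -5, 0], [0, 0, 0]].
Symmetric row and column elimination reduces A to a congruent diagonal form with pivots -7, -10/7, 0.
That gives 2 negative, 1 zero pivots.

(0, 2)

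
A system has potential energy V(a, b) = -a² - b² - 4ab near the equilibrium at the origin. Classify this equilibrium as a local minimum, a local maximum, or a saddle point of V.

saddle point

The Hessian at the origin is H = [[-2, -4], [-4, -2]].
det H = -2·-2 − (-4)² = -12 < 0, so H is indefinite.
Therefore the origin is a saddle point.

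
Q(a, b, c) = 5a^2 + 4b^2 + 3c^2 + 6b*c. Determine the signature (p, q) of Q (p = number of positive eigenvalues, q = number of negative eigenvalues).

The associated matrix is A = [[5, 0, 0], [0, 4, 3], [0, 3, 3]].
Congruent diagonalization of A (simultaneous row and column reduction) yields pivots 5, 4, 3/4.
So there are 3 positive pivots.

(3, 0)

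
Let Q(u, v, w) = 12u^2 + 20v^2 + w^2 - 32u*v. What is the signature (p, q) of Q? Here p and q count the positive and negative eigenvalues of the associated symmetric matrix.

The associated matrix is A = [[12, -16, 0], [-16, 20, 0], [0, 0, 1]].
Congruent diagonalization of A (simultaneous row and column reduction) yields pivots 12, -4/3, 1.
That gives 2 positive, 1 negative pivots.

(2, 1)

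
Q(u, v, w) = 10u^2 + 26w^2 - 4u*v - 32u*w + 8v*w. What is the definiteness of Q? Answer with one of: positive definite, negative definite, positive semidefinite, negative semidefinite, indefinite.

Write A = [[10, -2, -16], [-2, 0, 4], [-16, 4, 26]].
Symmetric row and column elimination reduces A to a congruent diagonal form with pivots 10, -2/5, 2.
Counting signs: 2 positive, 1 negative.
Hence Q is indefinite.

indefinite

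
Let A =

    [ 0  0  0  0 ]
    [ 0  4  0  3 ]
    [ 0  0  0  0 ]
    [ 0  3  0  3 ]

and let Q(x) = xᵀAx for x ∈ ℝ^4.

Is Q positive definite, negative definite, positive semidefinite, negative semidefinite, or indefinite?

Applying the same elementary operations to the rows and columns of A produces a congruent diagonal matrix with entries 0, 4, 0, 3/4.
That gives 2 positive, 2 zero pivots.
Hence Q is positive semidefinite.

positive semidefinite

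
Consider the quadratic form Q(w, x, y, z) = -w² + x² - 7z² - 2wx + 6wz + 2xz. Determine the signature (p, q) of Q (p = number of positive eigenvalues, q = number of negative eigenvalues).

(1, 1)

Write A = [[-1, -1, 0, 3], [-1, 1, 0, 1], [0, 0, 0, 0], [3, 1, 0, -7]].
Symmetric row and column elimination reduces A to a congruent diagonal form with pivots -1, 2, 0, 0.
Counting signs: 1 positive, 1 negative, 2 zero.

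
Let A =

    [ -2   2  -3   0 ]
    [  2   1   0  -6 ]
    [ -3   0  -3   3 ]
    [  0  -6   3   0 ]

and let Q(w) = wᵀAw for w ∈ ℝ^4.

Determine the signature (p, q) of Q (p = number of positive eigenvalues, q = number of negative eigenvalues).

(1, 3)

Applying the same elementary operations to the rows and columns of A produces a congruent diagonal matrix with entries -2, 3, -3/2, -6.
Counting signs: 1 positive, 3 negative.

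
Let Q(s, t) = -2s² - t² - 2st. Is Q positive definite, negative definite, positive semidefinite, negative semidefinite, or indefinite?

negative definite

The symmetric matrix of Q is A = [[-2, -1], [-1, -1]].
Leading principal minors: Δ_1 = -2, Δ_2 = 1.
The signs alternate starting with Δ_1 < 0, so by Sylvester's criterion Q is negative definite.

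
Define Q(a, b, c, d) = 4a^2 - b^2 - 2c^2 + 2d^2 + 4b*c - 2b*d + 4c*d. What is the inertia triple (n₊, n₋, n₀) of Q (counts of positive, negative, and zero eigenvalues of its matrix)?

The symmetric matrix is A = [[4, 0, 0, 0], [0, -1, 2, -1], [0, 2, -2, 2], [0, -1, 2, 2]].
An LDLᵀ factorisation of A has diagonal entries 4, -1, 2, 3.
That gives 3 positive, 1 negative pivots.

(3, 1, 0)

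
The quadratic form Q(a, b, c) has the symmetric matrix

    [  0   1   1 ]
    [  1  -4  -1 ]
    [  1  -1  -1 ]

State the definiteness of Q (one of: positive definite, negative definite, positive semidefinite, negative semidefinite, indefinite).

A is congruent to a diagonal matrix with 1 positive, 2 negative and 0 zero entries, so Q is indefinite.

indefinite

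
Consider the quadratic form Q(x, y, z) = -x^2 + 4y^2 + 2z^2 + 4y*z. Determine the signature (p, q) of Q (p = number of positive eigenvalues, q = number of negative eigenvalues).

Write A = [[-1, 0, 0], [0, 4, 2], [0, 2, 2]].
An LDLᵀ factorisation of A has diagonal entries -1, 4, 1.
That gives 2 positive, 1 negative pivots.

(2, 1)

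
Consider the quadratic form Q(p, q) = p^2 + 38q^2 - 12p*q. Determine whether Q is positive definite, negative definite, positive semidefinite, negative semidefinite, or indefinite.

positive definite

The symmetric matrix of Q is A = [[1, -6], [-6, 38]].
Leading principal minors: Δ_1 = 1, Δ_2 = 2.
All leading principal minors are positive, so by Sylvester's criterion Q is positive definite.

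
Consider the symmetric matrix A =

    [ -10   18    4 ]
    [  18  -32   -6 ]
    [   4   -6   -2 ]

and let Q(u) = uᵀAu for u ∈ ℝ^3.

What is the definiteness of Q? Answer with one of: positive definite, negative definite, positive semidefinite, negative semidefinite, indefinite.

indefinite

Row-reducing A symmetrically gives the diagonal entries -10, 2/5, -4.
Counting signs: 1 positive, 2 negative.
Hence Q is indefinite.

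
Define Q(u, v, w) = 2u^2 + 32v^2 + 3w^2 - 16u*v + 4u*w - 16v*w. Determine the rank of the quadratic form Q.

The symmetric matrix is A = [[2, -8, 2], [-8, 32, -8], [2, -8, 3]].
Row-reducing A symmetrically gives the diagonal entries 2, 0, 1.
So there are 2 positive, 1 zero pivots.
The rank is the number of nonzero pivots: 2.

2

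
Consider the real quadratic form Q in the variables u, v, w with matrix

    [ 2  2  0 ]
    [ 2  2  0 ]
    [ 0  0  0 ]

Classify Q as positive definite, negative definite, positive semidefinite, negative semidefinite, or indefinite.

positive semidefinite

Symmetric row and column elimination reduces A to a congruent diagonal form with pivots 2, 0, 0.
Counting signs: 1 positive, 2 zero.
Hence Q is positive semidefinite.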